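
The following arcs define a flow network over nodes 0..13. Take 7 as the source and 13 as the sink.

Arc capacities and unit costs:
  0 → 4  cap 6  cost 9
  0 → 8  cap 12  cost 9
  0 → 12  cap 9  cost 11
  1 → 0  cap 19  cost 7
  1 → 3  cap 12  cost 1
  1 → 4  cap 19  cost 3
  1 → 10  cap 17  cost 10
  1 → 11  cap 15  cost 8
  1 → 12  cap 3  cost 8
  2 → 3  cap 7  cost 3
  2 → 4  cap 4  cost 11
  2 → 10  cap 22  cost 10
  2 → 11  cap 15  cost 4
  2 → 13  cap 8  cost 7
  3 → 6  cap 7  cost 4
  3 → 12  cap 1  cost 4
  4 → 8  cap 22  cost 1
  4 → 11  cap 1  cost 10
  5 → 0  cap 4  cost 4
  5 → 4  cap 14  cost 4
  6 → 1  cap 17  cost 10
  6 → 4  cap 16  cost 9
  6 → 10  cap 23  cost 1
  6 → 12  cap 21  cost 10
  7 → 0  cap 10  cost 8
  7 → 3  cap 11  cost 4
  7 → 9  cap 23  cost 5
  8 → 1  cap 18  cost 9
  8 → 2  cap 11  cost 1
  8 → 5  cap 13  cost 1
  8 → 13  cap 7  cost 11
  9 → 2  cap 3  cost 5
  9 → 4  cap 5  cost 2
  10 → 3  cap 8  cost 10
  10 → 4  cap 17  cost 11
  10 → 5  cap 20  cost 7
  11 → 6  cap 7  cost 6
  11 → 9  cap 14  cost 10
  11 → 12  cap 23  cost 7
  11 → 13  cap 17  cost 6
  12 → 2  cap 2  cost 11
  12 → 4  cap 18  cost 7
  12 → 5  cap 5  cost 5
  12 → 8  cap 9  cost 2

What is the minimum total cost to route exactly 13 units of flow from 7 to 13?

Minimum cost for 13 units: 264

shortest-cost path #1: 7→9→4→8→2→13 push 5 @ unit cost 16 (adds 80)
shortest-cost path #2: 7→9→2→13 push 3 @ unit cost 17 (adds 51)
shortest-cost path #3: 7→3→12→8→13 push 1 @ unit cost 21 (adds 21)
shortest-cost path #4: 7→0→8→13 push 4 @ unit cost 28 (adds 112)
total cost = 264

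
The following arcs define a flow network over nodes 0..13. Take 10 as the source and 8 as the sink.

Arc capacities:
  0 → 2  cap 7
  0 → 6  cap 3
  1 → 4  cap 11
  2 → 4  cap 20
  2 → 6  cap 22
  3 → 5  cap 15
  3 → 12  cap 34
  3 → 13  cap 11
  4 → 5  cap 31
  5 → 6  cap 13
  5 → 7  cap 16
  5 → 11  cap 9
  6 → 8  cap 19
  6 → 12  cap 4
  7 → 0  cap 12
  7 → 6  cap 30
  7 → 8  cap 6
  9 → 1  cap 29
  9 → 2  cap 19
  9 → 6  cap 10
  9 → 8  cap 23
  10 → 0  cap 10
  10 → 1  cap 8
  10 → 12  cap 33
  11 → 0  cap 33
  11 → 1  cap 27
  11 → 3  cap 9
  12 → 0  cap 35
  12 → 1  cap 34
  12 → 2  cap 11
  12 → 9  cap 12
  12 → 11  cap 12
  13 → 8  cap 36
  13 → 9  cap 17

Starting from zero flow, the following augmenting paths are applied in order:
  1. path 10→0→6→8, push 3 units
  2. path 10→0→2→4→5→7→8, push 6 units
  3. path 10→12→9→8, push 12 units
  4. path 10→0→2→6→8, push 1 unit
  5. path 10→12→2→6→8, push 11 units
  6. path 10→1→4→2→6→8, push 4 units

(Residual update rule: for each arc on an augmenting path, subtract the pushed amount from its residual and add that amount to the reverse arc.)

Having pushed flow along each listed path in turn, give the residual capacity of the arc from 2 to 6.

after path 1 (10→0→6→8, push 3): res(2,6)=22
after path 2 (10→0→2→4→5→7→8, push 6): res(2,6)=22
after path 3 (10→12→9→8, push 12): res(2,6)=22
after path 4 (10→0→2→6→8, push 1): res(2,6)=21
after path 5 (10→12→2→6→8, push 11): res(2,6)=10
after path 6 (10→1→4→2→6→8, push 4): res(2,6)=6

Residual capacity of (2,6): 6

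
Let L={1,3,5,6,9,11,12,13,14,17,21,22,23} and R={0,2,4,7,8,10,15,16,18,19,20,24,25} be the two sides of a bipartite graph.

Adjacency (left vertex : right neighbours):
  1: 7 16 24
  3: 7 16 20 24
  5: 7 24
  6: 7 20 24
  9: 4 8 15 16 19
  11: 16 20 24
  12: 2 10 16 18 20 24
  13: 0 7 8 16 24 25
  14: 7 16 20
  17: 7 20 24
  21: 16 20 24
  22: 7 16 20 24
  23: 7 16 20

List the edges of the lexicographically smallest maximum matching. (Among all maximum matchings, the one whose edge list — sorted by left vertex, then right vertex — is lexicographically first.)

|M| = 7 (so the lex-smallest maximum matching has 7 edges)
process left vertices in ascending order; for each, take the smallest-labelled available neighbour that still permits 7 edges overall, or leave it unmatched if none does
lex-smallest matching: {1-7, 3-16, 5-24, 6-20, 9-4, 12-2, 13-0}

Lex-smallest maximum matching: {(1,7), (3,16), (5,24), (6,20), (9,4), (12,2), (13,0)}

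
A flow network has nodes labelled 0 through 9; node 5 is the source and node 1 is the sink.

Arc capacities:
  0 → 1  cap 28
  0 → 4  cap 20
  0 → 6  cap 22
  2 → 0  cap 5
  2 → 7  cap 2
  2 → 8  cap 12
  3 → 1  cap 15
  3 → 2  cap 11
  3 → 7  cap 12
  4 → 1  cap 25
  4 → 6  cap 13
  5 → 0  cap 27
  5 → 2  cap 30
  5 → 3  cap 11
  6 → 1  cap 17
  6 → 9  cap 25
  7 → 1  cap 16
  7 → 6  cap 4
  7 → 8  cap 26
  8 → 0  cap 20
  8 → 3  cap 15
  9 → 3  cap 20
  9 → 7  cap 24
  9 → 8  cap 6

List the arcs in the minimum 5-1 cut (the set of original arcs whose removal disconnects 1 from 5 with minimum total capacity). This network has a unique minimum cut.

augment #1: 5→0→1 push 27
augment #2: 5→3→1 push 11
augment #3: 5→2→0→1 push 1
augment #4: 5→2→7→1 push 2
augment #5: 5→2→0→4→1 push 4
augment #6: 5→2→8→3→1 push 4
augment #7: 5→2→8→0→4→1 push 8
max flow = 57; residual-reachable set from 5 gives S-side
cut edges (S→T): {(2,0), (2,7), (2,8), (5,0), (5,3)} total cap 57

Min-cut arcs: {(2,0), (2,7), (2,8), (5,0), (5,3)} (total capacity 57)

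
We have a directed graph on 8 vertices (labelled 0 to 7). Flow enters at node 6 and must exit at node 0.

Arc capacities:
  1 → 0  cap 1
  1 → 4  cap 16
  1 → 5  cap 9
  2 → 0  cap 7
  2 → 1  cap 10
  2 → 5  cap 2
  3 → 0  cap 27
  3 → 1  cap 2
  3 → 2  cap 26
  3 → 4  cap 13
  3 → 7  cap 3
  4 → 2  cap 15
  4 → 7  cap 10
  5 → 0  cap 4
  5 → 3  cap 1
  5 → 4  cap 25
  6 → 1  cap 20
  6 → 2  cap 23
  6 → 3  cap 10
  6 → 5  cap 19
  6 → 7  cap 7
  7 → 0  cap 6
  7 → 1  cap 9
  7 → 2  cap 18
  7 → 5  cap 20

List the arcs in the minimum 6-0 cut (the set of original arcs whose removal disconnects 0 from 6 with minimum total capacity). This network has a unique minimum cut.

augment #1: 6→1→0 push 1
augment #2: 6→2→0 push 7
augment #3: 6→3→0 push 10
augment #4: 6→5→0 push 4
augment #5: 6→7→0 push 6
augment #6: 6→5→3→0 push 1
max flow = 29; residual-reachable set from 6 gives S-side
cut edges (S→T): {(1,0), (2,0), (5,0), (5,3), (6,3), (7,0)} total cap 29

Min-cut arcs: {(1,0), (2,0), (5,0), (5,3), (6,3), (7,0)} (total capacity 29)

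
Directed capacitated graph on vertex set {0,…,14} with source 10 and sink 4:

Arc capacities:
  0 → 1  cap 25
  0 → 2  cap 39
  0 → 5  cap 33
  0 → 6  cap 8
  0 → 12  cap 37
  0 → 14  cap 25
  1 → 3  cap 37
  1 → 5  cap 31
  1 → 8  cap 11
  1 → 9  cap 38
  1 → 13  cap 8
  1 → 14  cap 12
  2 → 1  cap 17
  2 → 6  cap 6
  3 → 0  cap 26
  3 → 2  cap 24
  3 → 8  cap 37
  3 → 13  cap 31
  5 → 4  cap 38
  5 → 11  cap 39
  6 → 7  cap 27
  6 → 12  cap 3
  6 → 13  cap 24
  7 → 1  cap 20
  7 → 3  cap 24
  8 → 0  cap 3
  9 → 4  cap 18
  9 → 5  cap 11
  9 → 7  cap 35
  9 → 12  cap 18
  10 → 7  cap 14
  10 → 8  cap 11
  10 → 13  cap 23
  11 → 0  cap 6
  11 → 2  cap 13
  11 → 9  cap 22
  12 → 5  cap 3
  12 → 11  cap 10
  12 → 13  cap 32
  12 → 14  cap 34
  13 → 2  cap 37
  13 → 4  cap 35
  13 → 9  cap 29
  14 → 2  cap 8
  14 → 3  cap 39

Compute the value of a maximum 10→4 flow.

Maximum flow value: 40

augment #1: 10→13→4 bottleneck 23, total now 23
augment #2: 10→7→1→5→4 bottleneck 14, total now 37
augment #3: 10→8→0→5→4 bottleneck 3, total now 40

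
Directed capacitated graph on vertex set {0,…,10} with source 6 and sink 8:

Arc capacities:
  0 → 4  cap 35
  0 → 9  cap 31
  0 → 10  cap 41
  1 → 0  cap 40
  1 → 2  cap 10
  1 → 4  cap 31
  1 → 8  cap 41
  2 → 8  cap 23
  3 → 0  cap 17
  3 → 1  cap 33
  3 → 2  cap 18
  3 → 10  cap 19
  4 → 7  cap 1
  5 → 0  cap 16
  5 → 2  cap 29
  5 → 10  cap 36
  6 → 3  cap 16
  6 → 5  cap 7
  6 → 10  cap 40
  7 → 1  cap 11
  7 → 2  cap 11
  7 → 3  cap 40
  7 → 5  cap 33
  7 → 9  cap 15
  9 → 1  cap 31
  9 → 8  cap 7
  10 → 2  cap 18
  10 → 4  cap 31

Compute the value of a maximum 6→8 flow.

augment #1: 6→3→1→8 bottleneck 16, total now 16
augment #2: 6→5→2→8 bottleneck 7, total now 23
augment #3: 6→10→2→8 bottleneck 16, total now 39
augment #4: 6→10→4→7→1→8 bottleneck 1, total now 40
augment #5: 6→10→2→5→0→9→8 bottleneck 2, total now 42

Maximum flow value: 42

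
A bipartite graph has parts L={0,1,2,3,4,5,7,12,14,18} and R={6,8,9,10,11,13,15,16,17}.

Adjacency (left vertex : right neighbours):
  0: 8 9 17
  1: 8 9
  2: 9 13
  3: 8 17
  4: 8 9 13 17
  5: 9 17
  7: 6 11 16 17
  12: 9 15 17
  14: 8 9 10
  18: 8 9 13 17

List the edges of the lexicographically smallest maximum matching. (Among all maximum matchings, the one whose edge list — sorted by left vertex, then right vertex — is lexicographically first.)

Lex-smallest maximum matching: {(0,8), (1,9), (2,13), (3,17), (7,6), (12,15), (14,10)}

|M| = 7 (so the lex-smallest maximum matching has 7 edges)
process left vertices in ascending order; for each, take the smallest-labelled available neighbour that still permits 7 edges overall, or leave it unmatched if none does
lex-smallest matching: {0-8, 1-9, 2-13, 3-17, 7-6, 12-15, 14-10}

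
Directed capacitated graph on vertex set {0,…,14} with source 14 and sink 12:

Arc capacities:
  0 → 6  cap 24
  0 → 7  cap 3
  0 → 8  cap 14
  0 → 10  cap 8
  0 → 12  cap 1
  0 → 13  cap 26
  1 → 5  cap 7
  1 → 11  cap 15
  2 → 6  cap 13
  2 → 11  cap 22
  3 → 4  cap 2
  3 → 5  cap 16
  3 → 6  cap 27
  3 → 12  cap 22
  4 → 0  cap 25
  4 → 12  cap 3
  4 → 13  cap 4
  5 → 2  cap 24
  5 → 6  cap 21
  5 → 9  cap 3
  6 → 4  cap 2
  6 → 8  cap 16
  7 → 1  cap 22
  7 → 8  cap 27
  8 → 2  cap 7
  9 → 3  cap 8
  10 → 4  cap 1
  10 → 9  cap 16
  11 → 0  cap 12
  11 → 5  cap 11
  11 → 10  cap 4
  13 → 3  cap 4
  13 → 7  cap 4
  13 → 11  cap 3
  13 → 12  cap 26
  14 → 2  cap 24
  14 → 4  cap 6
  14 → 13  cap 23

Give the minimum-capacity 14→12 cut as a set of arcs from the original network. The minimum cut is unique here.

Min-cut arcs: {(0,12), (4,12), (9,3), (13,3), (13,12)} (total capacity 42)

augment #1: 14→4→12 push 3
augment #2: 14→13→12 push 23
augment #3: 14→4→0→12 push 1
augment #4: 14→4→13→12 push 2
augment #5: 14→2→6→4→13→12 push 1
augment #6: 14→2→6→4→13→3→12 push 1
augment #7: 14→2→11→0→13→3→12 push 3
augment #8: 14→2→11→5→9→3→12 push 3
augment #9: 14→2→11→10→9→3→12 push 4
augment #10: 14→2→11→0→10→9→3→12 push 1
max flow = 42; residual-reachable set from 14 gives S-side
cut edges (S→T): {(0,12), (4,12), (9,3), (13,3), (13,12)} total cap 42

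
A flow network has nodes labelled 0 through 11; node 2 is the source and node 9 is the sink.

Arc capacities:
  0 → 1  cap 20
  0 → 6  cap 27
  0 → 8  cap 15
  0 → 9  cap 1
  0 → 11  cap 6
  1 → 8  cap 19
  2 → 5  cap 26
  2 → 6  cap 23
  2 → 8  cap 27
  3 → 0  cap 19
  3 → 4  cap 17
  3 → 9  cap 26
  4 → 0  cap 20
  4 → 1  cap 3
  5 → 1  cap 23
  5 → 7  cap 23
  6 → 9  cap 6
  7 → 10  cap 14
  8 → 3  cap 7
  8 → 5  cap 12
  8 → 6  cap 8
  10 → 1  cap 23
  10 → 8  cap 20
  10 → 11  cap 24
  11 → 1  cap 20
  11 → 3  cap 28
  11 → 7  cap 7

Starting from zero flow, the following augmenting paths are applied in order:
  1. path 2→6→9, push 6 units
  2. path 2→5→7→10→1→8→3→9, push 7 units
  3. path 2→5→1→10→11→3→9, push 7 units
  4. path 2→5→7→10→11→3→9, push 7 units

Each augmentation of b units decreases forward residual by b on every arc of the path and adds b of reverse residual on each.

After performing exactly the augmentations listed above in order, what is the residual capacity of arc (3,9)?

after path 1 (2→6→9, push 6): res(3,9)=26
after path 2 (2→5→7→10→1→8→3→9, push 7): res(3,9)=19
after path 3 (2→5→1→10→11→3→9, push 7): res(3,9)=12
after path 4 (2→5→7→10→11→3→9, push 7): res(3,9)=5

Residual capacity of (3,9): 5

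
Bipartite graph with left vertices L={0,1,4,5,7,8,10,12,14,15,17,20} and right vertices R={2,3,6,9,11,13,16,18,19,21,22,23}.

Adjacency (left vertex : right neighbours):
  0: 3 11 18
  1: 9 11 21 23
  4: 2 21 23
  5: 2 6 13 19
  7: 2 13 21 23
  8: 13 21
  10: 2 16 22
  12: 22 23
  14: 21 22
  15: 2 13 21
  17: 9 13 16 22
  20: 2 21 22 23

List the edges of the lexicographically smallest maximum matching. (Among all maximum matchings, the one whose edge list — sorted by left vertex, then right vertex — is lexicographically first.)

Lex-smallest maximum matching: {(0,3), (1,11), (4,2), (5,6), (7,13), (8,21), (10,16), (12,22), (17,9), (20,23)}

|M| = 10 (so the lex-smallest maximum matching has 10 edges)
process left vertices in ascending order; for each, take the smallest-labelled available neighbour that still permits 10 edges overall, or leave it unmatched if none does
lex-smallest matching: {0-3, 1-11, 4-2, 5-6, 7-13, 8-21, 10-16, 12-22, 17-9, 20-23}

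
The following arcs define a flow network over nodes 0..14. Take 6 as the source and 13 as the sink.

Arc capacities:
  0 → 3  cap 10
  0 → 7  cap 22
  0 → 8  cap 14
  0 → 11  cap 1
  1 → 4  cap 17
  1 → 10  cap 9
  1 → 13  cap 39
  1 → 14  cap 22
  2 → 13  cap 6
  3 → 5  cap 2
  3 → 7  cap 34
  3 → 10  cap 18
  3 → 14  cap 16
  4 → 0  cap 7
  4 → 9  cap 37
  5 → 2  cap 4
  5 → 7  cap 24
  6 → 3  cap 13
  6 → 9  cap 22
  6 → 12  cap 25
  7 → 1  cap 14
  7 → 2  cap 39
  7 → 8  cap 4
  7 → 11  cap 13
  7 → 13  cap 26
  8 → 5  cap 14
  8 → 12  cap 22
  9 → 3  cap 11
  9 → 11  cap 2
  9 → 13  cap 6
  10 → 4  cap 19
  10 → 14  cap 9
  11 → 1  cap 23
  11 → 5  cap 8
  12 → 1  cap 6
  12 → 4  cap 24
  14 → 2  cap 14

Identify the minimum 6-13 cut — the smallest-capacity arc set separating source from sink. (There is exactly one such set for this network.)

augment #1: 6→9→13 push 6
augment #2: 6→3→7→13 push 13
augment #3: 6→12→1→13 push 6
augment #4: 6→9→3→7→13 push 11
augment #5: 6→9→11→1→13 push 2
augment #6: 6→12→4→0→7→13 push 2
augment #7: 6→12→4→0→7→1→13 push 5
max flow = 45; residual-reachable set from 6 gives S-side
cut edges (S→T): {(4,0), (6,3), (9,3), (9,11), (9,13), (12,1)} total cap 45

Min-cut arcs: {(4,0), (6,3), (9,3), (9,11), (9,13), (12,1)} (total capacity 45)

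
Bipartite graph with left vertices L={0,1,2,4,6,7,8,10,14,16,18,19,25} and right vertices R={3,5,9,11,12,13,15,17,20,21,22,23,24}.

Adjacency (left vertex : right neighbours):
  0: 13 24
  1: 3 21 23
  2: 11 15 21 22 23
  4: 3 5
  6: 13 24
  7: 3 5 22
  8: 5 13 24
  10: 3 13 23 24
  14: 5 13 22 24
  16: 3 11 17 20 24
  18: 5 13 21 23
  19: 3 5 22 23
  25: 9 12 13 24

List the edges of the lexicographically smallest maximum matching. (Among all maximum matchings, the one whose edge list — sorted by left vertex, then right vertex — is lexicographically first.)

Lex-smallest maximum matching: {(0,13), (1,3), (2,11), (4,5), (6,24), (7,22), (10,23), (16,17), (18,21), (25,9)}

|M| = 10 (so the lex-smallest maximum matching has 10 edges)
process left vertices in ascending order; for each, take the smallest-labelled available neighbour that still permits 10 edges overall, or leave it unmatched if none does
lex-smallest matching: {0-13, 1-3, 2-11, 4-5, 6-24, 7-22, 10-23, 16-17, 18-21, 25-9}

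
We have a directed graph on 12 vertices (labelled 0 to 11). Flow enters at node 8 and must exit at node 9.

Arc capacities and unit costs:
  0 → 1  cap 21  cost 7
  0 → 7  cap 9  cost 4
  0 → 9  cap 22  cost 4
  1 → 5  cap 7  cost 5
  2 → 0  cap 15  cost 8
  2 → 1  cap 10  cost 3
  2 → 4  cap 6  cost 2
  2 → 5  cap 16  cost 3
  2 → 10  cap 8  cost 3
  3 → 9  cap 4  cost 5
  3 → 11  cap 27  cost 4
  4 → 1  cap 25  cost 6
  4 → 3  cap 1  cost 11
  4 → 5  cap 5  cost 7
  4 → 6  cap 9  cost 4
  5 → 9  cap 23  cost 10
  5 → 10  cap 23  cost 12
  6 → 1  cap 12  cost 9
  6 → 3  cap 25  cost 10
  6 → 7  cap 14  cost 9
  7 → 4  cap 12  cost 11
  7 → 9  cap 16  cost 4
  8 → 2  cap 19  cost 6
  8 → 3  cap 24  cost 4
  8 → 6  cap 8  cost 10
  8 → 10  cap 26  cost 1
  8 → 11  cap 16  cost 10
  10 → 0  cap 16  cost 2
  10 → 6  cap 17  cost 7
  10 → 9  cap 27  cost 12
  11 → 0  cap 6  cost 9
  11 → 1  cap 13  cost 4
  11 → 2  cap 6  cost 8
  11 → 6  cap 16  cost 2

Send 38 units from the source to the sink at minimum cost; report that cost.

Minimum cost for 38 units: 424

shortest-cost path #1: 8→10→0→9 push 16 @ unit cost 7 (adds 112)
shortest-cost path #2: 8→3→9 push 4 @ unit cost 9 (adds 36)
shortest-cost path #3: 8→10→9 push 10 @ unit cost 13 (adds 130)
shortest-cost path #4: 8→2→0→9 push 6 @ unit cost 18 (adds 108)
shortest-cost path #5: 8→2→5→9 push 2 @ unit cost 19 (adds 38)
total cost = 424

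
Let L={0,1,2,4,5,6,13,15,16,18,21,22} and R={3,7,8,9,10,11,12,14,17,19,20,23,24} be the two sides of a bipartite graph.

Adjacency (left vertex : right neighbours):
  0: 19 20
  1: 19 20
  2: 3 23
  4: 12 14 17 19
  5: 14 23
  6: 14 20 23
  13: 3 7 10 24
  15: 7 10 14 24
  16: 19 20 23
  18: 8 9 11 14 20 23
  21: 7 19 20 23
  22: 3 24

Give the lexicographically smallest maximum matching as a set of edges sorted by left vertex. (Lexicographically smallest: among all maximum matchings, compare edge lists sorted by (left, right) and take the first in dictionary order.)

Lex-smallest maximum matching: {(0,19), (1,20), (2,3), (4,12), (5,14), (6,23), (13,7), (15,10), (18,8), (22,24)}

|M| = 10 (so the lex-smallest maximum matching has 10 edges)
process left vertices in ascending order; for each, take the smallest-labelled available neighbour that still permits 10 edges overall, or leave it unmatched if none does
lex-smallest matching: {0-19, 1-20, 2-3, 4-12, 5-14, 6-23, 13-7, 15-10, 18-8, 22-24}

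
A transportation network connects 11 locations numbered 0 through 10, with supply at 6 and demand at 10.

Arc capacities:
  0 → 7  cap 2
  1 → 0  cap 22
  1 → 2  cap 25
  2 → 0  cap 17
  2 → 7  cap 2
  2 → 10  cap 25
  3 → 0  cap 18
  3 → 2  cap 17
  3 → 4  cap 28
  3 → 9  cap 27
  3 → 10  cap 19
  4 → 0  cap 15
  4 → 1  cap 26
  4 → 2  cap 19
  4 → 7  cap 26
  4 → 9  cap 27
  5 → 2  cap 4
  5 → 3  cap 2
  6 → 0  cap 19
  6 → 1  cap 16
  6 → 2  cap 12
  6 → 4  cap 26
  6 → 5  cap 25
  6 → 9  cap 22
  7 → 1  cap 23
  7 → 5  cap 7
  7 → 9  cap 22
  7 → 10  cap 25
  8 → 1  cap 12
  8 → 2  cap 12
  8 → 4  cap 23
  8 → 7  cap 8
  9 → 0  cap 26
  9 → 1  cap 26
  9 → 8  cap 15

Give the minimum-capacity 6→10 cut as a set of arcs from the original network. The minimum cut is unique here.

augment #1: 6→2→10 push 12
augment #2: 6→0→7→10 push 2
augment #3: 6→1→2→10 push 13
augment #4: 6→4→7→10 push 23
augment #5: 6→5→3→10 push 2
max flow = 52; residual-reachable set from 6 gives S-side
cut edges (S→T): {(2,10), (5,3), (7,10)} total cap 52

Min-cut arcs: {(2,10), (5,3), (7,10)} (total capacity 52)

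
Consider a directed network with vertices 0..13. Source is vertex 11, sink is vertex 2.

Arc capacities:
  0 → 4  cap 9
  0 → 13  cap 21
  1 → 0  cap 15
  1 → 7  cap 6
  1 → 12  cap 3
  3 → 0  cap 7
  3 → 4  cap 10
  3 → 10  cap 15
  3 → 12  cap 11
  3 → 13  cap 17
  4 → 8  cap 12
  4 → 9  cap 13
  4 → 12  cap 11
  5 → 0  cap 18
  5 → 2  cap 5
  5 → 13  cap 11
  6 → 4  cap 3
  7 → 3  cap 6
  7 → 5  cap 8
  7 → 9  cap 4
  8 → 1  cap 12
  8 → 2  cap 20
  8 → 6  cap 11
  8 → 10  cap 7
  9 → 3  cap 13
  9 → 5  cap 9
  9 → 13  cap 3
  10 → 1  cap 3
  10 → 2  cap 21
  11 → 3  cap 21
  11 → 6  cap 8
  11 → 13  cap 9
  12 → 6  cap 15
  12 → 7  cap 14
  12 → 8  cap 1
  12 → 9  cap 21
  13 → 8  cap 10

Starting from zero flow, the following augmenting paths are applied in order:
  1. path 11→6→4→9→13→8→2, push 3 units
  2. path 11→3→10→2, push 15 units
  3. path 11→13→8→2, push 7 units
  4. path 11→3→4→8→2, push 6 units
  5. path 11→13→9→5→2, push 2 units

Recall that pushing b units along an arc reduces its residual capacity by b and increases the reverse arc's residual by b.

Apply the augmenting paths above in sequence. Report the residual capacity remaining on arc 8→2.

after path 1 (11→6→4→9→13→8→2, push 3): res(8,2)=17
after path 2 (11→3→10→2, push 15): res(8,2)=17
after path 3 (11→13→8→2, push 7): res(8,2)=10
after path 4 (11→3→4→8→2, push 6): res(8,2)=4
after path 5 (11→13→9→5→2, push 2): res(8,2)=4

Residual capacity of (8,2): 4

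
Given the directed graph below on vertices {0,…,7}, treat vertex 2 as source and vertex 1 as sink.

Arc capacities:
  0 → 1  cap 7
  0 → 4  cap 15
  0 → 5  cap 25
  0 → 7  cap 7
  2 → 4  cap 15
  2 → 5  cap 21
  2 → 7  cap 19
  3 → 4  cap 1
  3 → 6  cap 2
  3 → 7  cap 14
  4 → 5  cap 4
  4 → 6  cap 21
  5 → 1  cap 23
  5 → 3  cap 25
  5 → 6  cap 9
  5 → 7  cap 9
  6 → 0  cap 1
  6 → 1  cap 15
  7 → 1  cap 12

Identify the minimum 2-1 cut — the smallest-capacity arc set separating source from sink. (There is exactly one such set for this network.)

Min-cut arcs: {(2,4), (2,5), (7,1)} (total capacity 48)

augment #1: 2→5→1 push 21
augment #2: 2→7→1 push 12
augment #3: 2→4→5→1 push 2
augment #4: 2→4→6→1 push 13
max flow = 48; residual-reachable set from 2 gives S-side
cut edges (S→T): {(2,4), (2,5), (7,1)} total cap 48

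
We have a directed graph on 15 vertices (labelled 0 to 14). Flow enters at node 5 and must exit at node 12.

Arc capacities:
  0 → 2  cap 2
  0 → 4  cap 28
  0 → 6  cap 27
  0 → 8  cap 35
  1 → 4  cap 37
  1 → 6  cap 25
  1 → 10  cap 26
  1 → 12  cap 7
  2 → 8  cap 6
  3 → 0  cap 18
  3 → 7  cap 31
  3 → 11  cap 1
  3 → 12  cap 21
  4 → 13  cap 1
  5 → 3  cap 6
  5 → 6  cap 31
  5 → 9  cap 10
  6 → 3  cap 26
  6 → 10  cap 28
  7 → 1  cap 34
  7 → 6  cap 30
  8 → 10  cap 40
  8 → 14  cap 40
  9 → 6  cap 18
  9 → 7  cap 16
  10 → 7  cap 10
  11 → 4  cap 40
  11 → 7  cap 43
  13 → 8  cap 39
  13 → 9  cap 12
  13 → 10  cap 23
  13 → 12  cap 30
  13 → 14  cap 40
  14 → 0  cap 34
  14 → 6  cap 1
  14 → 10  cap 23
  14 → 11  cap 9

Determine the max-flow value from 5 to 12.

augment #1: 5→3→12 bottleneck 6, total now 6
augment #2: 5→6→3→12 bottleneck 15, total now 21
augment #3: 5→9→7→1→12 bottleneck 7, total now 28
augment #4: 5→6→3→0→4→13→12 bottleneck 1, total now 29

Maximum flow value: 29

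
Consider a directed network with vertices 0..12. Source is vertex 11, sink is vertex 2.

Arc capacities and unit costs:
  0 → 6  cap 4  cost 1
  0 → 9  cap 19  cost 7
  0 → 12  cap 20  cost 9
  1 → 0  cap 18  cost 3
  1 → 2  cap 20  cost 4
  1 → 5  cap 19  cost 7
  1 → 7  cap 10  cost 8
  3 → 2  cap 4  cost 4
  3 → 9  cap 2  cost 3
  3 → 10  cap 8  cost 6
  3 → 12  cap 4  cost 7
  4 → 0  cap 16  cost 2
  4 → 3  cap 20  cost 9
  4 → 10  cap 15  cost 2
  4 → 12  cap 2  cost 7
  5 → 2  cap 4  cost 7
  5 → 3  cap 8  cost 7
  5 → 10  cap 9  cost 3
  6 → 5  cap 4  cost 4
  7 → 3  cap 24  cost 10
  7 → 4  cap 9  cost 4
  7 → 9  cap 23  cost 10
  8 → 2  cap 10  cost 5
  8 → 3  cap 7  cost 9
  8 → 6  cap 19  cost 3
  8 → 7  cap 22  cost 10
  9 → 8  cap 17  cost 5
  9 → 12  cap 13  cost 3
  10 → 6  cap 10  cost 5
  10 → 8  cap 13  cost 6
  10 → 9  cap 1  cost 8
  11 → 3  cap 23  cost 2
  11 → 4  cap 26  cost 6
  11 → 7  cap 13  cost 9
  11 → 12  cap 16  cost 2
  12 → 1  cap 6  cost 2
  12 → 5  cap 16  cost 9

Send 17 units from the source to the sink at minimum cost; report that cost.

Minimum cost for 17 units: 193

shortest-cost path #1: 11→3→2 push 4 @ unit cost 6 (adds 24)
shortest-cost path #2: 11→12→1→2 push 6 @ unit cost 8 (adds 48)
shortest-cost path #3: 11→3→9→8→2 push 2 @ unit cost 15 (adds 30)
shortest-cost path #4: 11→12→5→2 push 4 @ unit cost 18 (adds 72)
shortest-cost path #5: 11→3→10→8→2 push 1 @ unit cost 19 (adds 19)
total cost = 193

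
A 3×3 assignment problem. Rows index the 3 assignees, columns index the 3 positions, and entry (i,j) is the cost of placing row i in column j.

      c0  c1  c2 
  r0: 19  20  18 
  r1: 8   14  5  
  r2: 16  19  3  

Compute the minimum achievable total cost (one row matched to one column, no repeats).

Minimum assignment cost: 31

optimal assignment: row0→col1 (cost 20), row1→col0 (cost 8), row2→col2 (cost 3)
total = 20 + 8 + 3 = 31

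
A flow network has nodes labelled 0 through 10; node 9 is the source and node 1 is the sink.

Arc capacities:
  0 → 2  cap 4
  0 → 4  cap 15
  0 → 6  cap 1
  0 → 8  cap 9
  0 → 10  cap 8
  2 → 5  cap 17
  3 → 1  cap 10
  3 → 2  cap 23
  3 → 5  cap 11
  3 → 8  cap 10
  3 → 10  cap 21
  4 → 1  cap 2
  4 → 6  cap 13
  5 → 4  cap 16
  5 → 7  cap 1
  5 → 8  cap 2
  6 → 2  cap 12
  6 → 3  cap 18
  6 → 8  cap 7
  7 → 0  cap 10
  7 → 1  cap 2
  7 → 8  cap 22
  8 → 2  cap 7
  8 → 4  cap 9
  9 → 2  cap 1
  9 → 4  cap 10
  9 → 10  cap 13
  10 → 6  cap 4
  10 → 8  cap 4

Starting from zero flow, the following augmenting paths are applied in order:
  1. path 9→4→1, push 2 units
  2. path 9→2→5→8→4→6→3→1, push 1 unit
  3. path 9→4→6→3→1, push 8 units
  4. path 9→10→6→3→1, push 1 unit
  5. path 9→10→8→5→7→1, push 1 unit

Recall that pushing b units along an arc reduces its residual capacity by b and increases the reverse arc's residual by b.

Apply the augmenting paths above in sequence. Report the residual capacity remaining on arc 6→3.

after path 1 (9→4→1, push 2): res(6,3)=18
after path 2 (9→2→5→8→4→6→3→1, push 1): res(6,3)=17
after path 3 (9→4→6→3→1, push 8): res(6,3)=9
after path 4 (9→10→6→3→1, push 1): res(6,3)=8
after path 5 (9→10→8→5→7→1, push 1): res(6,3)=8

Residual capacity of (6,3): 8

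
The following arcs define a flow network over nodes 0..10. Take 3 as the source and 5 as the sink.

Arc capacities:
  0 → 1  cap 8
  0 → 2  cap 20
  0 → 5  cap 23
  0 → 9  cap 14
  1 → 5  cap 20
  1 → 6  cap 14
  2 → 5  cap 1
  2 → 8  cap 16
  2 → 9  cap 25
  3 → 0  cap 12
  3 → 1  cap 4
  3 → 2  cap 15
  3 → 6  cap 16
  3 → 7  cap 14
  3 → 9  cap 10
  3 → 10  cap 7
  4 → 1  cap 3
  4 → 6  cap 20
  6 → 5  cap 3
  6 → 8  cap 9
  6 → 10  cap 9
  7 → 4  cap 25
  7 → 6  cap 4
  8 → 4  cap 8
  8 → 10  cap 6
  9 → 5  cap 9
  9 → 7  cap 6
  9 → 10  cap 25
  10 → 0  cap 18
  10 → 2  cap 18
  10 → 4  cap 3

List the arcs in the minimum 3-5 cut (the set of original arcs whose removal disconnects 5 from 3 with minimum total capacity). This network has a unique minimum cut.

augment #1: 3→0→5 push 12
augment #2: 3→1→5 push 4
augment #3: 3→2→5 push 1
augment #4: 3→6→5 push 3
augment #5: 3→9→5 push 9
augment #6: 3→10→0→5 push 7
augment #7: 3→6→10→0→5 push 4
augment #8: 3→7→4→1→5 push 3
augment #9: 3→6→10→0→1→5 push 5
augment #10: 3→9→10→0→1→5 push 1
augment #11: 3→2→8→10→0→1→5 push 1
max flow = 50; residual-reachable set from 3 gives S-side
cut edges (S→T): {(2,5), (3,0), (3,1), (4,1), (6,5), (9,5), (10,0)} total cap 50

Min-cut arcs: {(2,5), (3,0), (3,1), (4,1), (6,5), (9,5), (10,0)} (total capacity 50)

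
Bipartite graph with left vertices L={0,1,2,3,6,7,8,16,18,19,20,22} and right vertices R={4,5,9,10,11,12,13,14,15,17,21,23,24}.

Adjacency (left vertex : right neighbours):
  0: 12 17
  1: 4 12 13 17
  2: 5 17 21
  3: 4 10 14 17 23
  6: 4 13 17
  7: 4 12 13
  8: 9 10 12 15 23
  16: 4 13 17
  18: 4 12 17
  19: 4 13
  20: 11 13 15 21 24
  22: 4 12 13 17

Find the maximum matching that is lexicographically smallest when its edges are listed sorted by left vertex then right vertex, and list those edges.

Lex-smallest maximum matching: {(0,12), (1,4), (2,5), (3,10), (6,13), (8,9), (16,17), (20,11)}

|M| = 8 (so the lex-smallest maximum matching has 8 edges)
process left vertices in ascending order; for each, take the smallest-labelled available neighbour that still permits 8 edges overall, or leave it unmatched if none does
lex-smallest matching: {0-12, 1-4, 2-5, 3-10, 6-13, 8-9, 16-17, 20-11}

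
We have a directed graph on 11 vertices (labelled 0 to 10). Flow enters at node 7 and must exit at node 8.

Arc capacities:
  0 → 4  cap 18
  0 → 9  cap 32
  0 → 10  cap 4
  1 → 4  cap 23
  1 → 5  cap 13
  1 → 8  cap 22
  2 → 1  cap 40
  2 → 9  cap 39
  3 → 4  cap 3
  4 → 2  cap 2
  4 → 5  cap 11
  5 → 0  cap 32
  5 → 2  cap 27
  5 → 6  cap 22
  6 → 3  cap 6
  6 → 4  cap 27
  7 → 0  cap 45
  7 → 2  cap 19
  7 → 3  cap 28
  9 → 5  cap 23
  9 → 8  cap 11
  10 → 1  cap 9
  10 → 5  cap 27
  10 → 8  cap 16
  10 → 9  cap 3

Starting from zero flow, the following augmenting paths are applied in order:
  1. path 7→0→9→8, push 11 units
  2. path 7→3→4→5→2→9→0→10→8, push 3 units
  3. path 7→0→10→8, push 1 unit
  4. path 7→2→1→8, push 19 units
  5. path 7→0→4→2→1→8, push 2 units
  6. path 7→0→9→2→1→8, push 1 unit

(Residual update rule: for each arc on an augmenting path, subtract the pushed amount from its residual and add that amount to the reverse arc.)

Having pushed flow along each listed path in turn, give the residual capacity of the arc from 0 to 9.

Residual capacity of (0,9): 23

after path 1 (7→0→9→8, push 11): res(0,9)=21
after path 2 (7→3→4→5→2→9→0→10→8, push 3): res(0,9)=24
after path 3 (7→0→10→8, push 1): res(0,9)=24
after path 4 (7→2→1→8, push 19): res(0,9)=24
after path 5 (7→0→4→2→1→8, push 2): res(0,9)=24
after path 6 (7→0→9→2→1→8, push 1): res(0,9)=23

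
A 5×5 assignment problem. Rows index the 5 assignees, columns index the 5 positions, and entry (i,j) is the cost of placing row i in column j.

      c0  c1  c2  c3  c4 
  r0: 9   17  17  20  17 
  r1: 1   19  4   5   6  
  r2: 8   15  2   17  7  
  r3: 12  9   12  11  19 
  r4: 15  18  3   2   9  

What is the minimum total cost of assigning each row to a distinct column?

Minimum assignment cost: 28

optimal assignment: row0→col0 (cost 9), row1→col4 (cost 6), row2→col2 (cost 2), row3→col1 (cost 9), row4→col3 (cost 2)
total = 9 + 6 + 2 + 9 + 2 = 28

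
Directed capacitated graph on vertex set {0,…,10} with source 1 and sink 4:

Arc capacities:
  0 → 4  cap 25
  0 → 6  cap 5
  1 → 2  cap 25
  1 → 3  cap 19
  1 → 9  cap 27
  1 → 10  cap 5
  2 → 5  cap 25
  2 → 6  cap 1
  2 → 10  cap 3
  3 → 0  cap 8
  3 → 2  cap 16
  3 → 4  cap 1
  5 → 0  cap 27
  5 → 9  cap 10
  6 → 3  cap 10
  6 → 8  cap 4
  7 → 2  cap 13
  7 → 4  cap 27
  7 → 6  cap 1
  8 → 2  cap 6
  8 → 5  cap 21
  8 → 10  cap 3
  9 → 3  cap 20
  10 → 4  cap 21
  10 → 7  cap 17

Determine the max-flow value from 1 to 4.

Maximum flow value: 37

augment #1: 1→3→4 bottleneck 1, total now 1
augment #2: 1→10→4 bottleneck 5, total now 6
augment #3: 1→2→10→4 bottleneck 3, total now 9
augment #4: 1→3→0→4 bottleneck 8, total now 17
augment #5: 1→2→5→0→4 bottleneck 17, total now 34
augment #6: 1→2→6→8→10→4 bottleneck 1, total now 35
augment #7: 1→2→5→0→6→8→10→4 bottleneck 2, total now 37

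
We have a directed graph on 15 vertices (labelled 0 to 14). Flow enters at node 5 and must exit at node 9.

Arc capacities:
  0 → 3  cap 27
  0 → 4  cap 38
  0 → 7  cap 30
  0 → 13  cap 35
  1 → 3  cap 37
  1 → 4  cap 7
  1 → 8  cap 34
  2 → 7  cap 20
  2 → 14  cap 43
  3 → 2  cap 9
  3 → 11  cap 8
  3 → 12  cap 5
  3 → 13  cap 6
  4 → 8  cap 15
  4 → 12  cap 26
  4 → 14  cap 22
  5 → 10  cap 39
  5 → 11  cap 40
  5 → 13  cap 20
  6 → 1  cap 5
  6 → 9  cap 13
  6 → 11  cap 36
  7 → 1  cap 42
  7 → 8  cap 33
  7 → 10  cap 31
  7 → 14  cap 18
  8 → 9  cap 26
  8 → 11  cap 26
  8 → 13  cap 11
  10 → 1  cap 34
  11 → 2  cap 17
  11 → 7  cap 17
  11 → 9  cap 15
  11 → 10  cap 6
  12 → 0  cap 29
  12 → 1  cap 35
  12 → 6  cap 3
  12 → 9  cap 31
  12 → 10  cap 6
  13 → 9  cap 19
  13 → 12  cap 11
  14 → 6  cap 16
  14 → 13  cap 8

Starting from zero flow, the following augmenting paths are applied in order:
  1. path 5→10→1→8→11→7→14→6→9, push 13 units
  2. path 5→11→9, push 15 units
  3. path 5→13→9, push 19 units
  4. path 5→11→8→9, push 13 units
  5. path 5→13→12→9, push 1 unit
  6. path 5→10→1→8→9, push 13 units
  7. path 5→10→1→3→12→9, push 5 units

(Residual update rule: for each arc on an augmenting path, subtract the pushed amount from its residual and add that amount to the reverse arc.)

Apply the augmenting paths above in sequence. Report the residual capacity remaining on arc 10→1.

Residual capacity of (10,1): 3

after path 1 (5→10→1→8→11→7→14→6→9, push 13): res(10,1)=21
after path 2 (5→11→9, push 15): res(10,1)=21
after path 3 (5→13→9, push 19): res(10,1)=21
after path 4 (5→11→8→9, push 13): res(10,1)=21
after path 5 (5→13→12→9, push 1): res(10,1)=21
after path 6 (5→10→1→8→9, push 13): res(10,1)=8
after path 7 (5→10→1→3→12→9, push 5): res(10,1)=3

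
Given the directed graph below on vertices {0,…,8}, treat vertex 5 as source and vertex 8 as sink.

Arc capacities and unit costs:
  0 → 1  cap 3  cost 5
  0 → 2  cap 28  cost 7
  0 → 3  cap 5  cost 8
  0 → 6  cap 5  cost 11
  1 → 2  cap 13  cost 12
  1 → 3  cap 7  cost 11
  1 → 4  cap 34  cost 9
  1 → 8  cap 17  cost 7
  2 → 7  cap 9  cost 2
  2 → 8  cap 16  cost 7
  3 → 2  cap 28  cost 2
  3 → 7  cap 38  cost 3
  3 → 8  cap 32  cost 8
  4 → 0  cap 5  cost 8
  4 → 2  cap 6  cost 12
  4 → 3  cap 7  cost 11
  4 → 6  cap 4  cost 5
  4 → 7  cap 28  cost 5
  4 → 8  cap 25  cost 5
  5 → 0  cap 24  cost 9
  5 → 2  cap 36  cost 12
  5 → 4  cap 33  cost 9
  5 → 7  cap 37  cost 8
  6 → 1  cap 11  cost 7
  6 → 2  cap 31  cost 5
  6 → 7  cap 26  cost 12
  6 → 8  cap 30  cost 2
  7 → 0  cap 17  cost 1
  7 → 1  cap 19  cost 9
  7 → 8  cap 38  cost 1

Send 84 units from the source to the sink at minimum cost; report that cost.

Minimum cost for 84 units: 1087

shortest-cost path #1: 5→7→8 push 37 @ unit cost 9 (adds 333)
shortest-cost path #2: 5→4→8 push 25 @ unit cost 14 (adds 350)
shortest-cost path #3: 5→2→7→8 push 1 @ unit cost 15 (adds 15)
shortest-cost path #4: 5→4→6→8 push 4 @ unit cost 16 (adds 64)
shortest-cost path #5: 5→2→8 push 16 @ unit cost 19 (adds 304)
shortest-cost path #6: 5→0→1→8 push 1 @ unit cost 21 (adds 21)
total cost = 1087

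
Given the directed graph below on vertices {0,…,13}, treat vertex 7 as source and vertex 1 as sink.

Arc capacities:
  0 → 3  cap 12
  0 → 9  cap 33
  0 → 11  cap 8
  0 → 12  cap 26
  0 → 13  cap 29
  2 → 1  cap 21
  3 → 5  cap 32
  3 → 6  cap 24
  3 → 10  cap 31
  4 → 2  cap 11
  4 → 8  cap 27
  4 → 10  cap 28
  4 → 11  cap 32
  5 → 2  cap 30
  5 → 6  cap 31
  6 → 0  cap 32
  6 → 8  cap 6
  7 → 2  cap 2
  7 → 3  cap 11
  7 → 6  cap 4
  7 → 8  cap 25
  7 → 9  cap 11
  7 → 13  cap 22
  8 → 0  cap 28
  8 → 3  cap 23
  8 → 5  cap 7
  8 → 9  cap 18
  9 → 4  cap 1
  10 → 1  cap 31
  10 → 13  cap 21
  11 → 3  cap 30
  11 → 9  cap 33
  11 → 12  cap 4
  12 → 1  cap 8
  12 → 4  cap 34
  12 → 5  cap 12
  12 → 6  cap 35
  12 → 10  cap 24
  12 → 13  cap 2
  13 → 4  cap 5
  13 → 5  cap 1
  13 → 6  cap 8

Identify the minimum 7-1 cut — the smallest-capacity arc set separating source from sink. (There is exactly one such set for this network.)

Min-cut arcs: {(7,2), (7,3), (7,6), (7,8), (9,4), (13,4), (13,5), (13,6)} (total capacity 57)

augment #1: 7→2→1 push 2
augment #2: 7→3→10→1 push 11
augment #3: 7→6→0→12→1 push 4
augment #4: 7→8→0→12→1 push 4
augment #5: 7→8→3→10→1 push 20
augment #6: 7→8→5→2→1 push 1
augment #7: 7→9→4→2→1 push 1
augment #8: 7→13→4→2→1 push 5
augment #9: 7→13→5→2→1 push 1
augment #10: 7→13→6→8→5→2→1 push 6
augment #11: 7→13→6→0→3→5→2→1 push 2
max flow = 57; residual-reachable set from 7 gives S-side
cut edges (S→T): {(7,2), (7,3), (7,6), (7,8), (9,4), (13,4), (13,5), (13,6)} total cap 57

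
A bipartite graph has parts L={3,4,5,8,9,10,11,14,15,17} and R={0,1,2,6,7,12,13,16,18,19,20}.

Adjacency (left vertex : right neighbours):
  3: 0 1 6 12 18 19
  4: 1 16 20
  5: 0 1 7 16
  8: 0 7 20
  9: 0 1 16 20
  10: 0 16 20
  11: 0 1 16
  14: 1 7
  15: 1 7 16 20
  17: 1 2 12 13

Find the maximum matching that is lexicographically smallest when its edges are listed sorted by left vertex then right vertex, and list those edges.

Lex-smallest maximum matching: {(3,6), (4,1), (5,0), (8,7), (9,16), (10,20), (17,2)}

|M| = 7 (so the lex-smallest maximum matching has 7 edges)
process left vertices in ascending order; for each, take the smallest-labelled available neighbour that still permits 7 edges overall, or leave it unmatched if none does
lex-smallest matching: {3-6, 4-1, 5-0, 8-7, 9-16, 10-20, 17-2}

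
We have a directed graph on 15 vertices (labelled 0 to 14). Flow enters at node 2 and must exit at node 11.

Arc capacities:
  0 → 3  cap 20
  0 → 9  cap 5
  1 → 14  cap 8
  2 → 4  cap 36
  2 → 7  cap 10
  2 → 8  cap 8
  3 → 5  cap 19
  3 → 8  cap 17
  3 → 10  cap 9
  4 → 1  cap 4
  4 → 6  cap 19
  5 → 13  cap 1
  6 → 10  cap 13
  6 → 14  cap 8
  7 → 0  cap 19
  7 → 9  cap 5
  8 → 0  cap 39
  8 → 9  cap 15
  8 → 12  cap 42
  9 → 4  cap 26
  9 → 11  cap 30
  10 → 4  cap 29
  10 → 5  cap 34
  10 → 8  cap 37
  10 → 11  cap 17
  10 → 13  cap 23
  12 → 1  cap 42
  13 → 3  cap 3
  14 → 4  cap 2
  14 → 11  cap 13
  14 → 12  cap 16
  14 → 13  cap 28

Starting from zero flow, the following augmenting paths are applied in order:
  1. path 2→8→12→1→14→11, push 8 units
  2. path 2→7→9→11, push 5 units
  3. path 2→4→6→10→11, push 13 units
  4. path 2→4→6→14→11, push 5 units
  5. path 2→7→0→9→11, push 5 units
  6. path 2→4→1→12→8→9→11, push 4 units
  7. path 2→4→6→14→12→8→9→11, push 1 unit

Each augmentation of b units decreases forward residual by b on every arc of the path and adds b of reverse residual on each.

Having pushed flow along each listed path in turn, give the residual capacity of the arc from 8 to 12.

after path 1 (2→8→12→1→14→11, push 8): res(8,12)=34
after path 2 (2→7→9→11, push 5): res(8,12)=34
after path 3 (2→4→6→10→11, push 13): res(8,12)=34
after path 4 (2→4→6→14→11, push 5): res(8,12)=34
after path 5 (2→7→0→9→11, push 5): res(8,12)=34
after path 6 (2→4→1→12→8→9→11, push 4): res(8,12)=38
after path 7 (2→4→6→14→12→8→9→11, push 1): res(8,12)=39

Residual capacity of (8,12): 39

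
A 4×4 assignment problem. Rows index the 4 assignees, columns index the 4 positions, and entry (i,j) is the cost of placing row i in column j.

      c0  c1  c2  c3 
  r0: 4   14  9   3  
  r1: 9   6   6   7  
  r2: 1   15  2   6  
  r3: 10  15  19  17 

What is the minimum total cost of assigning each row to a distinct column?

optimal assignment: row0→col3 (cost 3), row1→col1 (cost 6), row2→col2 (cost 2), row3→col0 (cost 10)
total = 3 + 6 + 2 + 10 = 21

Minimum assignment cost: 21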